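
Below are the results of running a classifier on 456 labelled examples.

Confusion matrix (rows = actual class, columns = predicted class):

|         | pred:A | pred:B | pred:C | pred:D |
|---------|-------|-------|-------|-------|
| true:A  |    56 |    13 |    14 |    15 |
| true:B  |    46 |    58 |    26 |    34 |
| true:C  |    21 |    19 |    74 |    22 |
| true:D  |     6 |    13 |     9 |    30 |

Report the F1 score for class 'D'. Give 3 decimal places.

0.377

Take TP from the diagonal, FP from the rest of the 'D' prediction marginal, FN from the rest of the 'D' actual marginal.
F1 score = 2·TP/(2·TP+FP+FN).
D: TP=30, FP=15+34+22=71, FN=6+13+9=28 → 60/159 = 0.3774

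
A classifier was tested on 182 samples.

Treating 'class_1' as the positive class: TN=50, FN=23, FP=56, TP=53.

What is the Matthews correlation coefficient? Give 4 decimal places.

0.1701

MCC = (TP·TN − FP·FN) / √((TP+FP)(TP+FN)(TN+FP)(TN+FN))
Numerator = 53·50 − 56·23 = 1362
Denominator = √(109·76·106·73) = √64101592 = 8006.3470
MCC = 1362 / 8006.3470 = 0.1701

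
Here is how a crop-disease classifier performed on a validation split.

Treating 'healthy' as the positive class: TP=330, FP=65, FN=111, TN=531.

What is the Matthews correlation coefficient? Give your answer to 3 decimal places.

0.651

MCC = (TP·TN − FP·FN) / √((TP+FP)(TP+FN)(TN+FP)(TN+FN))
Numerator = 330·531 − 65·111 = 168015
Denominator = √(395·441·596·642) = √66652581240 = 258171.6120
MCC = 168015 / 258171.6120 = 0.651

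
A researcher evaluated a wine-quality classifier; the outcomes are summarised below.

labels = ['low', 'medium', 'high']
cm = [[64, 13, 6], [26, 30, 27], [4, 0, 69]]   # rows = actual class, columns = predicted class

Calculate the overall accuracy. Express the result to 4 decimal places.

0.6820

Accuracy = trace / total = (64+30+69=163) / 239 = 163/239 = 0.6820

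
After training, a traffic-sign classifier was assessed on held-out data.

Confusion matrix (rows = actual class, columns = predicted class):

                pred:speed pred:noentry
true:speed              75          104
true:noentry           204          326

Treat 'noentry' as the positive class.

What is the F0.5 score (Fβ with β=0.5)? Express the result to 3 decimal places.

0.724

Fβ = (1+β²)·TP / ((1+β²)·TP + β²·FN + FP), with β²=1/4
= 1.25·326 / (1.25·326 + 0.25·204 + 104) = 0.724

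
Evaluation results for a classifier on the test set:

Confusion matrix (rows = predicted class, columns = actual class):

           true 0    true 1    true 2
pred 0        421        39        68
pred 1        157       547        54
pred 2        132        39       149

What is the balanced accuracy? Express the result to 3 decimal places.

Balanced accuracy = mean of per-class recall.
  0: recall = 421/710 = 0.5930
  1: recall = 547/625 = 0.8752
  2: recall = 149/271 = 0.5498
Mean = (0.5930 + 0.8752 + 0.5498) / 3 = 0.673

0.673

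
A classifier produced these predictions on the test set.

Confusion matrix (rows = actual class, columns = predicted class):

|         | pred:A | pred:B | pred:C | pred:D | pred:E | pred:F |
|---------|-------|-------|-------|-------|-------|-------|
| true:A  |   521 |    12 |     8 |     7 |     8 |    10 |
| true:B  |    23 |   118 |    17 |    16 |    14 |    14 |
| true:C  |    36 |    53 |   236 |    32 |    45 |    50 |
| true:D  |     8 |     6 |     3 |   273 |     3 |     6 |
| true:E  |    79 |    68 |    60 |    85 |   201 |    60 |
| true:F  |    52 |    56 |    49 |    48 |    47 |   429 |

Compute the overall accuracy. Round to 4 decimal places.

0.6458

Accuracy = trace / total = (521+118+236+273+201+429=1778) / 2753 = 1778/2753 = 0.6458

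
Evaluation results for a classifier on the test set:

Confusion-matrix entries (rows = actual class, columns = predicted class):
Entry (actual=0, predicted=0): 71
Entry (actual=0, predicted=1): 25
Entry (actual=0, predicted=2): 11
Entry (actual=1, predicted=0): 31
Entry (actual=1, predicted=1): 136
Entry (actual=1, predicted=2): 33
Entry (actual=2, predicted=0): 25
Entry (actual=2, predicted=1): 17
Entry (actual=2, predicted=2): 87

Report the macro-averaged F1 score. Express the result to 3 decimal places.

Per-class F1 score (2·TP/(2·TP+FP+FN)):
  0: TP=71, FP=31+25=56, FN=25+11=36 → 142/234 = 0.6068
  1: TP=136, FP=25+17=42, FN=31+33=64 → 272/378 = 0.7196
  2: TP=87, FP=11+33=44, FN=25+17=42 → 174/260 = 0.6692
Macro-F1 score = mean = (0.6068 + 0.7196 + 0.6692) / 3 = 0.665

0.665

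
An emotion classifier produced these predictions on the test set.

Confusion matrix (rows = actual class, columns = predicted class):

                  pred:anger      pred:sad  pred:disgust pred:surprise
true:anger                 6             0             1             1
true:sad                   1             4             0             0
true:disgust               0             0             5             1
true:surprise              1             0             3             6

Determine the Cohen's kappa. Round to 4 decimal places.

Observed agreement pₒ = trace/N = 21/29 = 0.72414
Expected agreement pₑ = Σ (rowᵢ·colᵢ)/N² = (8·8 + 5·4 + 6·9 + 10·8)/29² = 0.25922
κ = (pₒ − pₑ)/(1 − pₑ) = (0.72414 − 0.25922)/(1 − 0.25922) = 0.6276

0.6276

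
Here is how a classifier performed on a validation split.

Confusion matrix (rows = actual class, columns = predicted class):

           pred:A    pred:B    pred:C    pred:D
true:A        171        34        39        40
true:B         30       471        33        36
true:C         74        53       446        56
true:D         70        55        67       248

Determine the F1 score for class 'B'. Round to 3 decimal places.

Treat 'B' as positive and all other classes as negative.
F1 score = 2·TP/(2·TP+FP+FN).
B: TP=471, FP=34+53+55=142, FN=30+33+36=99 → 942/1183 = 0.7963

0.796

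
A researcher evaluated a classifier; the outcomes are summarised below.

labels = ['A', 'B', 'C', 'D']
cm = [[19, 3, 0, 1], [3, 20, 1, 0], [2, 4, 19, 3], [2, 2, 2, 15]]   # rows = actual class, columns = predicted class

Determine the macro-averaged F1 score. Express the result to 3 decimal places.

Per-class F1 score (2·TP/(2·TP+FP+FN)):
  A: TP=19, FP=3+2+2=7, FN=3+0+1=4 → 38/49 = 0.7755
  B: TP=20, FP=3+4+2=9, FN=3+1+0=4 → 40/53 = 0.7547
  C: TP=19, FP=0+1+2=3, FN=2+4+3=9 → 38/50 = 0.7600
  D: TP=15, FP=1+0+3=4, FN=2+2+2=6 → 30/40 = 0.7500
Macro-F1 score = mean = (0.7755 + 0.7547 + 0.7600 + 0.7500) / 4 = 0.760

0.760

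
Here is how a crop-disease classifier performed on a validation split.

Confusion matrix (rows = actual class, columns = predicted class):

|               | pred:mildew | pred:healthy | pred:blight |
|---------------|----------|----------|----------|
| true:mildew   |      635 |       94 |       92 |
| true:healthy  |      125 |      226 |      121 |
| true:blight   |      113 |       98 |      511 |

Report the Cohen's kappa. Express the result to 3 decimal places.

0.506

Observed agreement pₒ = trace/N = 1372/2015 = 0.6809
Expected agreement pₑ = Σ (rowᵢ·colᵢ)/N² = (821·873 + 472·418 + 722·724)/2015² = 0.3539
κ = (pₒ − pₑ)/(1 − pₑ) = (0.6809 − 0.3539)/(1 − 0.3539) = 0.506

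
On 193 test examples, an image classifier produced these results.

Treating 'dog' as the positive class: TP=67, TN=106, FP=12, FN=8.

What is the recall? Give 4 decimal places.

0.8933

Recall = TP/(TP+FN) = 67/(67+8) = 67/75 = 0.8933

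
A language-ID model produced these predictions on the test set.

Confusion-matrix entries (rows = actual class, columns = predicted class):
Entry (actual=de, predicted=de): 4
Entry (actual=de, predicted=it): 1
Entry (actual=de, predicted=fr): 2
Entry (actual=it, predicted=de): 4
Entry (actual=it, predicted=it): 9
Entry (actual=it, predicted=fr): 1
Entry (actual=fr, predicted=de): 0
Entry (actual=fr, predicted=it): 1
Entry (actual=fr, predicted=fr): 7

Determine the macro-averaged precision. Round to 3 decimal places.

Per-class precision (TP/(TP+FP)):
  de: TP=4, FP=4+0=4 → 4/8 = 0.5000
  it: TP=9, FP=1+1=2 → 9/11 = 0.8182
  fr: TP=7, FP=2+1=3 → 7/10 = 0.7000
Macro-precision = mean = (0.5000 + 0.8182 + 0.7000) / 3 = 0.673

0.673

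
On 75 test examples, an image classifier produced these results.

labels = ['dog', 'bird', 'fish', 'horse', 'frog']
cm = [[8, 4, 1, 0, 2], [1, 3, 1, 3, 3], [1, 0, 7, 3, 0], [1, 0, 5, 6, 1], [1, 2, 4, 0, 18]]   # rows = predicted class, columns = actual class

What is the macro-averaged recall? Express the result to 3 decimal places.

Per-class recall (TP/(TP+FN)):
  dog: TP=8, FN=1+1+1+1=4 → 8/12 = 0.6667
  bird: TP=3, FN=4+0+0+2=6 → 3/9 = 0.3333
  fish: TP=7, FN=1+1+5+4=11 → 7/18 = 0.3889
  horse: TP=6, FN=0+3+3+0=6 → 6/12 = 0.5000
  frog: TP=18, FN=2+3+0+1=6 → 18/24 = 0.7500
Macro-recall = mean = (0.6667 + 0.3333 + 0.3889 + 0.5000 + 0.7500) / 5 = 0.528

0.528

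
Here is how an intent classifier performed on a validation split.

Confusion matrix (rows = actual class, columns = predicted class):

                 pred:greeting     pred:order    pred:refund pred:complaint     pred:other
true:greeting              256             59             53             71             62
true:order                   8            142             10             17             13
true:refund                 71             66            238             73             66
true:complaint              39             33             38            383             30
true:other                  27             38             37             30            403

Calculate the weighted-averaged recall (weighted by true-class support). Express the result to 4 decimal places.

Per-class recall (TP/(TP+FN)):
  greeting: TP=256, FN=59+53+71+62=245 → 256/501 = 0.51098
  order: TP=142, FN=8+10+17+13=48 → 142/190 = 0.74737
  refund: TP=238, FN=71+66+73+66=276 → 238/514 = 0.46304
  complaint: TP=383, FN=39+33+38+30=140 → 383/523 = 0.73231
  other: TP=403, FN=27+38+37+30=132 → 403/535 = 0.75327
Weighted-recall = Σ (supportᵢ/N)·recallᵢ with N=2263: (501/2263)·0.51098 + (190/2263)·0.74737 + (514/2263)·0.46304 + (523/2263)·0.73231 + (535/2263)·0.75327 = 0.6284

0.6284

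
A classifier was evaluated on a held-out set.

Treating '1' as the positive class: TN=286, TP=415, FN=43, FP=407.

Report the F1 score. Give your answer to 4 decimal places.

Precision = TP/(TP+FP) = 415/822 = 0.5049
Recall = TP/(TP+FN) = 415/458 = 0.9061
F1 = 2·TP/(2·TP+FP+FN) = 830/1280 = 0.6484

0.6484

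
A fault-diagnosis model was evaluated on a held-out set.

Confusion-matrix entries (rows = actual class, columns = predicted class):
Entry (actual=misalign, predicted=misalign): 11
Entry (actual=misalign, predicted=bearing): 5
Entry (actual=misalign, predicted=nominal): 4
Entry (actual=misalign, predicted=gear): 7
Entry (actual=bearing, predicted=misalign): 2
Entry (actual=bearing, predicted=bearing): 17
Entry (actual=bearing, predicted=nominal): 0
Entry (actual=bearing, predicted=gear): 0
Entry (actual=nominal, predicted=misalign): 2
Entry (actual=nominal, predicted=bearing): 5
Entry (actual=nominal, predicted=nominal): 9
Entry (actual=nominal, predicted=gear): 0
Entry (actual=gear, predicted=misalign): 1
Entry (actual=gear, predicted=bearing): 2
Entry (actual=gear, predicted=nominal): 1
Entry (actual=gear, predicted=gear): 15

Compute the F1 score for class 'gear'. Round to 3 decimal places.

Treat 'gear' as positive and all other classes as negative.
F1 score = 2·TP/(2·TP+FP+FN).
gear: TP=15, FP=7+0+0=7, FN=1+2+1=4 → 30/41 = 0.7317

0.732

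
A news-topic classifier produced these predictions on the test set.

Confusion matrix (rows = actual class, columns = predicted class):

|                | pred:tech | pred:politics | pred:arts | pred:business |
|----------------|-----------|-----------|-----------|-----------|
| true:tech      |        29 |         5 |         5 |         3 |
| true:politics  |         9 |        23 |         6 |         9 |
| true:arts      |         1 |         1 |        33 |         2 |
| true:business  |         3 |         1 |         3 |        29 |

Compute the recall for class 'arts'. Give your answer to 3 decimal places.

Take TP from the diagonal, FP from the rest of the 'arts' prediction marginal, FN from the rest of the 'arts' actual marginal.
recall = TP/(TP+FN).
arts: TP=33, FN=1+1+2=4 → 33/37 = 0.8919

0.892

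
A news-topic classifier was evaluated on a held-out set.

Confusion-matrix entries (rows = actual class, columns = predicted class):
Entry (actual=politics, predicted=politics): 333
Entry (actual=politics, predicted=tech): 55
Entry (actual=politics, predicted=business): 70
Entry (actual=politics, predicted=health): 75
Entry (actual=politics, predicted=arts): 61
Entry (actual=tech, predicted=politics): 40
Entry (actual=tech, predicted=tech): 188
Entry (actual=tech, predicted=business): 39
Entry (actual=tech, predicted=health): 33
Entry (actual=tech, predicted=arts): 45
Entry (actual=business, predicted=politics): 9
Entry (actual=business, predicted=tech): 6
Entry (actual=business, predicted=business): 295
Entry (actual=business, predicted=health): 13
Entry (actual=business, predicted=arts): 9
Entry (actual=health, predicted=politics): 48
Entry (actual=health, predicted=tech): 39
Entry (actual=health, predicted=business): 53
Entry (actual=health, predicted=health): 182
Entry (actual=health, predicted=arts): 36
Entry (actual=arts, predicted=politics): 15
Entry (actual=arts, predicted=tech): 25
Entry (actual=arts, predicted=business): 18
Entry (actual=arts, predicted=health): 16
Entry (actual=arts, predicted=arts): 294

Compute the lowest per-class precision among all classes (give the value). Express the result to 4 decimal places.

0.5705

Per-class precision (TP/(TP+FP)):
  politics: TP=333, FP=40+9+48+15=112 → 333/445 = 0.74831
  tech: TP=188, FP=55+6+39+25=125 → 188/313 = 0.60064
  business: TP=295, FP=70+39+53+18=180 → 295/475 = 0.62105
  health: TP=182, FP=75+33+13+16=137 → 182/319 = 0.57053
  arts: TP=294, FP=61+45+9+36=151 → 294/445 = 0.66067
Lowest is class 'health' with precision = 0.5705.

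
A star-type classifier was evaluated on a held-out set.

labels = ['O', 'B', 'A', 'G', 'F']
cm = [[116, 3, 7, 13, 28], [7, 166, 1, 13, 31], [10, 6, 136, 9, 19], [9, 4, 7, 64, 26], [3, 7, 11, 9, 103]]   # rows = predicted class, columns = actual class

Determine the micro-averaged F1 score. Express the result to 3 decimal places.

0.724

Micro-averaging pools counts across classes: ΣTP=585, ΣFP=223, ΣFN=223.
Micro-F1 score = 2·TP/(2·TP+FP+FN) on pooled counts = 0.724 (equals overall accuracy in single-label multiclass).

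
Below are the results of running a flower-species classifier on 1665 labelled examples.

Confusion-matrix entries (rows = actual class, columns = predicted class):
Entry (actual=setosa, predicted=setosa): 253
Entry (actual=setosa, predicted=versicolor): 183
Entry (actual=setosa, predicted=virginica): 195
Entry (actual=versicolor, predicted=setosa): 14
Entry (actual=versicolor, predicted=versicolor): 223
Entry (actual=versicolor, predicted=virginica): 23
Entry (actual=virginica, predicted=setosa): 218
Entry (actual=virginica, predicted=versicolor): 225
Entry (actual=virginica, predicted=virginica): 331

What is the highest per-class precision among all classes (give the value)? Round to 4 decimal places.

0.6029

Per-class precision (TP/(TP+FP)):
  setosa: TP=253, FP=14+218=232 → 253/485 = 0.52165
  versicolor: TP=223, FP=183+225=408 → 223/631 = 0.35341
  virginica: TP=331, FP=195+23=218 → 331/549 = 0.60291
Highest is class 'virginica' with precision = 0.6029.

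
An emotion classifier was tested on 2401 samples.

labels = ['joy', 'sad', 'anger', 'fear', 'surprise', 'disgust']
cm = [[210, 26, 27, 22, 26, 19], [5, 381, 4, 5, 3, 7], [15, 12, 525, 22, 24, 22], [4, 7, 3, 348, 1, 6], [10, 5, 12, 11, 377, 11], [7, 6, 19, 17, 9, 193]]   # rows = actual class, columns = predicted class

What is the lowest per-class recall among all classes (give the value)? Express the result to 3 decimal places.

0.636

Per-class recall (TP/(TP+FN)):
  joy: TP=210, FN=26+27+22+26+19=120 → 210/330 = 0.6364
  sad: TP=381, FN=5+4+5+3+7=24 → 381/405 = 0.9407
  anger: TP=525, FN=15+12+22+24+22=95 → 525/620 = 0.8468
  fear: TP=348, FN=4+7+3+1+6=21 → 348/369 = 0.9431
  surprise: TP=377, FN=10+5+12+11+11=49 → 377/426 = 0.8850
  disgust: TP=193, FN=7+6+19+17+9=58 → 193/251 = 0.7689
Lowest is class 'joy' with recall = 0.636.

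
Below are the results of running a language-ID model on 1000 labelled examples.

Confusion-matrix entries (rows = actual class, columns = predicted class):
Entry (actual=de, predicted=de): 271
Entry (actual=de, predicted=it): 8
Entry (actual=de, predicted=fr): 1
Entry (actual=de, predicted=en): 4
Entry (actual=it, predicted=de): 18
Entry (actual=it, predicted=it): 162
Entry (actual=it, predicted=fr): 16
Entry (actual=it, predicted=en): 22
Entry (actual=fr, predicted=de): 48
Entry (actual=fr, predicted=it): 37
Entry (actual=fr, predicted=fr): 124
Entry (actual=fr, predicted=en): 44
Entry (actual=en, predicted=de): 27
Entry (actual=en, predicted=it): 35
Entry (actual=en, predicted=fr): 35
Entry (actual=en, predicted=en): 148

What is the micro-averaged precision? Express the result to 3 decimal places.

0.705

Micro-averaging pools counts across classes: ΣTP=705, ΣFP=295, ΣFN=295.
Micro-precision = TP/(TP+FP) on pooled counts = 0.705 (equals overall accuracy in single-label multiclass).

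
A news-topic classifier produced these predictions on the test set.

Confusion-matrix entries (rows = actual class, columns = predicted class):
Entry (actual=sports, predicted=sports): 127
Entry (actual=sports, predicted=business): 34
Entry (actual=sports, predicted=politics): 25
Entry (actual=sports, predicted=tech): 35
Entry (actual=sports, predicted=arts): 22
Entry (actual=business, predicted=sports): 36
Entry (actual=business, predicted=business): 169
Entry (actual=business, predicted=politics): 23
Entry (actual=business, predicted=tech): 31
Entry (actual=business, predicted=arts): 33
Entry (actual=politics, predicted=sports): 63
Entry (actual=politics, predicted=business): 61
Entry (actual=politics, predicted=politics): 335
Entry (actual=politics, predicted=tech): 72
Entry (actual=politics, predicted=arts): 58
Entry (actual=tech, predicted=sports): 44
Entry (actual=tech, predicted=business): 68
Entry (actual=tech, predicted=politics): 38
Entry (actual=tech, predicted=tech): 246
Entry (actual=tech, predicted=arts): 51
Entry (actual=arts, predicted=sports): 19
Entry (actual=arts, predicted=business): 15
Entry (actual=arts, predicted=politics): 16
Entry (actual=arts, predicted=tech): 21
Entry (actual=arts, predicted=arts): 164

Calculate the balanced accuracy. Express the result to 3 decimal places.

0.584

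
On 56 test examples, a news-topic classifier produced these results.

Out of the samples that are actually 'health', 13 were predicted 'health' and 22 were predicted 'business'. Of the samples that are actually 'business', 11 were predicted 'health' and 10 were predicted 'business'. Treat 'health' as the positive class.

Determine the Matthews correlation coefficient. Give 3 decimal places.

MCC = (TP·TN − FP·FN) / √((TP+FP)(TP+FN)(TN+FP)(TN+FN))
Numerator = 13·10 − 11·22 = -112
Denominator = √(24·35·21·32) = √564480 = 751.3188
MCC = -112 / 751.3188 = -0.149

-0.149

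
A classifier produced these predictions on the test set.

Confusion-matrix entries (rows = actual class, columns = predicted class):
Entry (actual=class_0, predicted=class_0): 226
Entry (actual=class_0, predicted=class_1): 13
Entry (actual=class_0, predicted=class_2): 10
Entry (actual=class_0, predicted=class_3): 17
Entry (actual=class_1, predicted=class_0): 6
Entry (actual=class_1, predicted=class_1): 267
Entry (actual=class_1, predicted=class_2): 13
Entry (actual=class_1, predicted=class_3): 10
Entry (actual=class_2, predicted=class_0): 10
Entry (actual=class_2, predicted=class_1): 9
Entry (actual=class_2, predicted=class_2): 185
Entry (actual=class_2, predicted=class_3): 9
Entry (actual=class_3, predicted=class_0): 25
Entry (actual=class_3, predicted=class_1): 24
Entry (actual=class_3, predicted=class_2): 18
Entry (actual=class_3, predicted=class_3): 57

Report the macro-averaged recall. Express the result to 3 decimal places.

0.770

Per-class recall (TP/(TP+FN)):
  class_0: TP=226, FN=13+10+17=40 → 226/266 = 0.8496
  class_1: TP=267, FN=6+13+10=29 → 267/296 = 0.9020
  class_2: TP=185, FN=10+9+9=28 → 185/213 = 0.8685
  class_3: TP=57, FN=25+24+18=67 → 57/124 = 0.4597
Macro-recall = mean = (0.8496 + 0.9020 + 0.8685 + 0.4597) / 4 = 0.770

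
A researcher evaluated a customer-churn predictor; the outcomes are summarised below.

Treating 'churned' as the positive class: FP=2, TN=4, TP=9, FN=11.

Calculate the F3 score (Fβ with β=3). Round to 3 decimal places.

Fβ = (1+β²)·TP / ((1+β²)·TP + β²·FN + FP), with β²=9
= 10·9 / (10·9 + 9·11 + 2) = 0.471

0.471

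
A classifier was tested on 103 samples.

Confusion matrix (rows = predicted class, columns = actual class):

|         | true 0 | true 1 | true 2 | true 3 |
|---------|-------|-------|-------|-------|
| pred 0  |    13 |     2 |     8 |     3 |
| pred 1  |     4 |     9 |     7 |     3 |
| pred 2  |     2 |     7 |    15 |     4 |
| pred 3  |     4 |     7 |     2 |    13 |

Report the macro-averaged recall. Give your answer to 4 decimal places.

0.4898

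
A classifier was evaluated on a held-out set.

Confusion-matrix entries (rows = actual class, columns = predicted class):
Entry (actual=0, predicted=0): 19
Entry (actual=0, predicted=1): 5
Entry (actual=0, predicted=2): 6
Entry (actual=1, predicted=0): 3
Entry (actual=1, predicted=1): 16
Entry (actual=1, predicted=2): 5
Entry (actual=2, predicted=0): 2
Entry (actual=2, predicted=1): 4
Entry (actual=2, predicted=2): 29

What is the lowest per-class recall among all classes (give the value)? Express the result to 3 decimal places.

0.633

Per-class recall (TP/(TP+FN)):
  0: TP=19, FN=5+6=11 → 19/30 = 0.6333
  1: TP=16, FN=3+5=8 → 16/24 = 0.6667
  2: TP=29, FN=2+4=6 → 29/35 = 0.8286
Lowest is class '0' with recall = 0.633.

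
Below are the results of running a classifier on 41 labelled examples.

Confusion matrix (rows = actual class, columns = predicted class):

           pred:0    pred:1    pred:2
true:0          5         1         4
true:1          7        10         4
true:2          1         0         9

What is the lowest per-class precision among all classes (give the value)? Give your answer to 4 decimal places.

Per-class precision (TP/(TP+FP)):
  0: TP=5, FP=7+1=8 → 5/13 = 0.38462
  1: TP=10, FP=1+0=1 → 10/11 = 0.90909
  2: TP=9, FP=4+4=8 → 9/17 = 0.52941
Lowest is class '0' with precision = 0.3846.

0.3846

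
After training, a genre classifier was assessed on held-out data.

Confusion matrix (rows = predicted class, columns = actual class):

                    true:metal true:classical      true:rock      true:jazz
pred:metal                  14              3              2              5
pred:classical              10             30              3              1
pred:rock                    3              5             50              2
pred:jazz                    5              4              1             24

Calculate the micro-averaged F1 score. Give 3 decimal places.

0.728

Micro-averaging pools counts across classes: ΣTP=118, ΣFP=44, ΣFN=44.
Micro-F1 score = 2·TP/(2·TP+FP+FN) on pooled counts = 0.728 (equals overall accuracy in single-label multiclass).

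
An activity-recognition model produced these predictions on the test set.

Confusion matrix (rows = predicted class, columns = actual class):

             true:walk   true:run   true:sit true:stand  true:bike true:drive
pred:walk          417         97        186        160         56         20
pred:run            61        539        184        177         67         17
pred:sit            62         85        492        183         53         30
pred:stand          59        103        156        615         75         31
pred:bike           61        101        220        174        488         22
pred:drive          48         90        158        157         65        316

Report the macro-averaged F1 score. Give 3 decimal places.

0.495

Per-class F1 score (2·TP/(2·TP+FP+FN)):
  walk: TP=417, FP=97+186+160+56+20=519, FN=61+62+59+61+48=291 → 834/1644 = 0.5073
  run: TP=539, FP=61+184+177+67+17=506, FN=97+85+103+101+90=476 → 1078/2060 = 0.5233
  sit: TP=492, FP=62+85+183+53+30=413, FN=186+184+156+220+158=904 → 984/2301 = 0.4276
  stand: TP=615, FP=59+103+156+75+31=424, FN=160+177+183+174+157=851 → 1230/2505 = 0.4910
  bike: TP=488, FP=61+101+220+174+22=578, FN=56+67+53+75+65=316 → 976/1870 = 0.5219
  drive: TP=316, FP=48+90+158+157+65=518, FN=20+17+30+31+22=120 → 632/1270 = 0.4976
Macro-F1 score = mean = (0.5073 + 0.5233 + 0.4276 + 0.4910 + 0.5219 + 0.4976) / 6 = 0.495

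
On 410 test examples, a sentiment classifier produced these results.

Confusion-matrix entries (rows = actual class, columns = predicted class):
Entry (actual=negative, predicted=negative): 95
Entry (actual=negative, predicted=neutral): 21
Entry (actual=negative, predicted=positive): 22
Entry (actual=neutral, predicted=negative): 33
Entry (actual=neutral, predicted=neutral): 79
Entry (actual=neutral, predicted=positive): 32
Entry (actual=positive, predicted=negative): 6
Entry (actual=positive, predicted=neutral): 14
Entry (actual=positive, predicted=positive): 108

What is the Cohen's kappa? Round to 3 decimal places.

Observed agreement pₒ = trace/N = 282/410 = 0.6878
Expected agreement pₑ = Σ (rowᵢ·colᵢ)/N² = (138·134 + 144·114 + 128·162)/410² = 0.3310
κ = (pₒ − pₑ)/(1 − pₑ) = (0.6878 − 0.3310)/(1 − 0.3310) = 0.533

0.533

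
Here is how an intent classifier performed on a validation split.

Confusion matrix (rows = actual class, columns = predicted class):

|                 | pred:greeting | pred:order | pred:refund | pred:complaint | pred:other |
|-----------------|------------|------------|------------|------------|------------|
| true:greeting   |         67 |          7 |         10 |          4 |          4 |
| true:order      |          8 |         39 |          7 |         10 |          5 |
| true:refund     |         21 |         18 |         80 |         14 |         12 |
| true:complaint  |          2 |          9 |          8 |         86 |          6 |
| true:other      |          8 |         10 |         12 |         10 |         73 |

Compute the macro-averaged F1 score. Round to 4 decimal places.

0.6436

Per-class F1 score (2·TP/(2·TP+FP+FN)):
  greeting: TP=67, FP=8+21+2+8=39, FN=7+10+4+4=25 → 134/198 = 0.67677
  order: TP=39, FP=7+18+9+10=44, FN=8+7+10+5=30 → 78/152 = 0.51316
  refund: TP=80, FP=10+7+8+12=37, FN=21+18+14+12=65 → 160/262 = 0.61069
  complaint: TP=86, FP=4+10+14+10=38, FN=2+9+8+6=25 → 172/235 = 0.73191
  other: TP=73, FP=4+5+12+6=27, FN=8+10+12+10=40 → 146/213 = 0.68545
Macro-F1 score = mean = (0.67677 + 0.51316 + 0.61069 + 0.73191 + 0.68545) / 5 = 0.6436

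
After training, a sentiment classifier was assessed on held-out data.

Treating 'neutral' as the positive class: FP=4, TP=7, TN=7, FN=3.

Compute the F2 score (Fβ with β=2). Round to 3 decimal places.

Fβ = (1+β²)·TP / ((1+β²)·TP + β²·FN + FP), with β²=4
= 5·7 / (5·7 + 4·3 + 4) = 0.686

0.686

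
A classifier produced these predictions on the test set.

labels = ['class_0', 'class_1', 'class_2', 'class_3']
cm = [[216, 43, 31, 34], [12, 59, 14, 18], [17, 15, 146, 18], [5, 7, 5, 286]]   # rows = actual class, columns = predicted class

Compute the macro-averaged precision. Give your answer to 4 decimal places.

Per-class precision (TP/(TP+FP)):
  class_0: TP=216, FP=12+17+5=34 → 216/250 = 0.86400
  class_1: TP=59, FP=43+15+7=65 → 59/124 = 0.47581
  class_2: TP=146, FP=31+14+5=50 → 146/196 = 0.74490
  class_3: TP=286, FP=34+18+18=70 → 286/356 = 0.80337
Macro-precision = mean = (0.86400 + 0.47581 + 0.74490 + 0.80337) / 4 = 0.7220

0.7220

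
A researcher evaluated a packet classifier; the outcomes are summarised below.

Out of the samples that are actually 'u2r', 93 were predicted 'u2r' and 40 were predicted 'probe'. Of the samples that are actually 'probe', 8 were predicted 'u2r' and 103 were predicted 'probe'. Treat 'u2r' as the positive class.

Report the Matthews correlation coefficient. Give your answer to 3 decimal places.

0.634

MCC = (TP·TN − FP·FN) / √((TP+FP)(TP+FN)(TN+FP)(TN+FN))
Numerator = 93·103 − 8·40 = 9259
Denominator = √(101·133·111·143) = √213222009 = 14602.1234
MCC = 9259 / 14602.1234 = 0.634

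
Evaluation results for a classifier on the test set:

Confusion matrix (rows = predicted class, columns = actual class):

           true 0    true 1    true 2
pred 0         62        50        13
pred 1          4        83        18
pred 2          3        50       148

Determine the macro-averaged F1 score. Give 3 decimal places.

Per-class F1 score (2·TP/(2·TP+FP+FN)):
  0: TP=62, FP=50+13=63, FN=4+3=7 → 124/194 = 0.6392
  1: TP=83, FP=4+18=22, FN=50+50=100 → 166/288 = 0.5764
  2: TP=148, FP=3+50=53, FN=13+18=31 → 296/380 = 0.7789
Macro-F1 score = mean = (0.6392 + 0.5764 + 0.7789) / 3 = 0.665

0.665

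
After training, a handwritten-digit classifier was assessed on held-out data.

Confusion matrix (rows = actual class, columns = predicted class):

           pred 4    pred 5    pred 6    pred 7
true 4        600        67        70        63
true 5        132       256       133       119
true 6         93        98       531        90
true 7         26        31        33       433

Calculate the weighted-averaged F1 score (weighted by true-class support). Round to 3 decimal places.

0.647

Per-class F1 score (2·TP/(2·TP+FP+FN)):
  4: TP=600, FP=132+93+26=251, FN=67+70+63=200 → 1200/1651 = 0.7268
  5: TP=256, FP=67+98+31=196, FN=132+133+119=384 → 512/1092 = 0.4689
  6: TP=531, FP=70+133+33=236, FN=93+98+90=281 → 1062/1579 = 0.6726
  7: TP=433, FP=63+119+90=272, FN=26+31+33=90 → 866/1228 = 0.7052
Weighted-F1 score = Σ (supportᵢ/N)·F1 scoreᵢ with N=2775: (800/2775)·0.7268 + (640/2775)·0.4689 + (812/2775)·0.6726 + (523/2775)·0.7052 = 0.647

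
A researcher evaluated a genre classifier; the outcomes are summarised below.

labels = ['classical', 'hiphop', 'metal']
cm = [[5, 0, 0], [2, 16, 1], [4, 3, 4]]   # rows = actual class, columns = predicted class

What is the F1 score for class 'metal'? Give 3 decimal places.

0.500

Treat 'metal' as positive and all other classes as negative.
F1 score = 2·TP/(2·TP+FP+FN).
metal: TP=4, FP=0+1=1, FN=4+3=7 → 8/16 = 0.5000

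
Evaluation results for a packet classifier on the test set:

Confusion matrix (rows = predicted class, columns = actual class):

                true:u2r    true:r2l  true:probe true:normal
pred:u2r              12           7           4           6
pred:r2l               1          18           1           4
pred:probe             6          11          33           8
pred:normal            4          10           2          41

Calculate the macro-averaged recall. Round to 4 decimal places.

0.6082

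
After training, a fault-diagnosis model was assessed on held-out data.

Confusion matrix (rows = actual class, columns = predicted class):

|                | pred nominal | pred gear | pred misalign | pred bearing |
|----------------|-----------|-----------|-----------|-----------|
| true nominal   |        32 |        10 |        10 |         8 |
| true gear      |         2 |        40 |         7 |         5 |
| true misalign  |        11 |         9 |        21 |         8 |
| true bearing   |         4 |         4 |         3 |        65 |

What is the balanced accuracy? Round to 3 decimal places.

Balanced accuracy = mean of per-class recall.
  nominal: recall = 32/60 = 0.5333
  gear: recall = 40/54 = 0.7407
  misalign: recall = 21/49 = 0.4286
  bearing: recall = 65/76 = 0.8553
Mean = (0.5333 + 0.7407 + 0.4286 + 0.8553) / 4 = 0.639

0.639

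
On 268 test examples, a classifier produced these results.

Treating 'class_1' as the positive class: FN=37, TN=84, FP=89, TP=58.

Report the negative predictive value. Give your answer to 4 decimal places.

NPV = TN/(TN+FN) = 84/(84+37) = 0.6942

0.6942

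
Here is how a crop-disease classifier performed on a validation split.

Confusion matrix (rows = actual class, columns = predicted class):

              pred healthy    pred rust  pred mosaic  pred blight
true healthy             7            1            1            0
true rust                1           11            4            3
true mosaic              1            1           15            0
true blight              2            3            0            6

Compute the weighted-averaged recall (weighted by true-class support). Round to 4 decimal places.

0.6964

Per-class recall (TP/(TP+FN)):
  healthy: TP=7, FN=1+1+0=2 → 7/9 = 0.77778
  rust: TP=11, FN=1+4+3=8 → 11/19 = 0.57895
  mosaic: TP=15, FN=1+1+0=2 → 15/17 = 0.88235
  blight: TP=6, FN=2+3+0=5 → 6/11 = 0.54545
Weighted-recall = Σ (supportᵢ/N)·recallᵢ with N=56: (9/56)·0.77778 + (19/56)·0.57895 + (17/56)·0.88235 + (11/56)·0.54545 = 0.6964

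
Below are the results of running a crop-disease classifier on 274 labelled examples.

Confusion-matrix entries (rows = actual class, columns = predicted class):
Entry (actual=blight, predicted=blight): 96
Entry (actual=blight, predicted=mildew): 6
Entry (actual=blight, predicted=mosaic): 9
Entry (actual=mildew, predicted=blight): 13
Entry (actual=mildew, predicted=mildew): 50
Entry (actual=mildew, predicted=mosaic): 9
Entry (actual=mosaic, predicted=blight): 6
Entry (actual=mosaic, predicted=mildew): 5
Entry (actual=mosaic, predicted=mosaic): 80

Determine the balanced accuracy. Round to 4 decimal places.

0.8128

Balanced accuracy = mean of per-class recall.
  blight: recall = 96/111 = 0.86486
  mildew: recall = 50/72 = 0.69444
  mosaic: recall = 80/91 = 0.87912
Mean = (0.86486 + 0.69444 + 0.87912) / 3 = 0.8128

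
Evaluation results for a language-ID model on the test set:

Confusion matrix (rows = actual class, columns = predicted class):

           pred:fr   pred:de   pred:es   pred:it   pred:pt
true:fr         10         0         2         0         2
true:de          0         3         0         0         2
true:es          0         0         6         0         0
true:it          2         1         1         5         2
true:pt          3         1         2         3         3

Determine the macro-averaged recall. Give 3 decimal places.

0.604

Per-class recall (TP/(TP+FN)):
  fr: TP=10, FN=0+2+0+2=4 → 10/14 = 0.7143
  de: TP=3, FN=0+0+0+2=2 → 3/5 = 0.6000
  es: TP=6, FN=0+0+0+0=0 → 6/6 = 1.0000
  it: TP=5, FN=2+1+1+2=6 → 5/11 = 0.4545
  pt: TP=3, FN=3+1+2+3=9 → 3/12 = 0.2500
Macro-recall = mean = (0.7143 + 0.6000 + 1.0000 + 0.4545 + 0.2500) / 5 = 0.604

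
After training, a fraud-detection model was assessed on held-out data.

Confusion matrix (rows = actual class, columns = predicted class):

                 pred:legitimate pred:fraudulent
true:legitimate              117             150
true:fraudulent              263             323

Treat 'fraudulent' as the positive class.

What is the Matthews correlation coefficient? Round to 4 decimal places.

-0.0099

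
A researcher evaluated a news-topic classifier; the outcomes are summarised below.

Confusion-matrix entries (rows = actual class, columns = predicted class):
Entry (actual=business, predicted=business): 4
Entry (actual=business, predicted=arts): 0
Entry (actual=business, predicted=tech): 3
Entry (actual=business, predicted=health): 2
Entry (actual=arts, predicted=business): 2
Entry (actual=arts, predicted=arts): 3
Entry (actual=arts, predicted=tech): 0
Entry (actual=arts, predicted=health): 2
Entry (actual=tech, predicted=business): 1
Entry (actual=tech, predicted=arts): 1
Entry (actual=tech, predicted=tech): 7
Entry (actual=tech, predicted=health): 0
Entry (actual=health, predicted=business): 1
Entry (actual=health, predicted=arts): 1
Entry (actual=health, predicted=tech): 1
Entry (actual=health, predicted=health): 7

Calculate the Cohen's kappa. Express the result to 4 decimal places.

0.4609

Observed agreement pₒ = trace/N = 21/35 = 0.60000
Expected agreement pₑ = Σ (rowᵢ·colᵢ)/N² = (9·8 + 7·5 + 9·11 + 10·11)/35² = 0.25796
κ = (pₒ − pₑ)/(1 − pₑ) = (0.60000 − 0.25796)/(1 − 0.25796) = 0.4609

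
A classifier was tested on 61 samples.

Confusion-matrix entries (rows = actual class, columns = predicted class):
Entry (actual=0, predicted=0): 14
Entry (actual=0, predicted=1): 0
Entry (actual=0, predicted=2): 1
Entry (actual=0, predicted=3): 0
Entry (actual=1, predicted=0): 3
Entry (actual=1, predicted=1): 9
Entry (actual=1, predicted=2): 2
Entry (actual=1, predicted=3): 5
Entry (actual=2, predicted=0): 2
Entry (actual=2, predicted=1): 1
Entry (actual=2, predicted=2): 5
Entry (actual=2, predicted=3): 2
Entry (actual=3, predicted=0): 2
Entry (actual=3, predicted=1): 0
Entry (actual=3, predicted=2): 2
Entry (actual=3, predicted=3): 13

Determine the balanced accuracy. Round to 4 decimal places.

Balanced accuracy = mean of per-class recall.
  0: recall = 14/15 = 0.93333
  1: recall = 9/19 = 0.47368
  2: recall = 5/10 = 0.50000
  3: recall = 13/17 = 0.76471
Mean = (0.93333 + 0.47368 + 0.50000 + 0.76471) / 4 = 0.6679

0.6679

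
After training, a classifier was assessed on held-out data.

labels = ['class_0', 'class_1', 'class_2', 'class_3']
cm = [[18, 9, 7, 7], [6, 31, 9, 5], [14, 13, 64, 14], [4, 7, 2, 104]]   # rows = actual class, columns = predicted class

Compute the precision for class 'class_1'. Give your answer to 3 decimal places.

precision = TP/(TP+FP).
class_1: TP=31, FP=9+13+7=29 → 31/60 = 0.5167

0.517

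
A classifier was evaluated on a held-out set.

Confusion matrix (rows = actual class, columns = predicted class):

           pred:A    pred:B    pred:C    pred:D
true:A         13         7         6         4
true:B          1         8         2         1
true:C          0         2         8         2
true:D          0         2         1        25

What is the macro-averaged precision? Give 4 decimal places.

0.6504

Per-class precision (TP/(TP+FP)):
  A: TP=13, FP=1+0+0=1 → 13/14 = 0.92857
  B: TP=8, FP=7+2+2=11 → 8/19 = 0.42105
  C: TP=8, FP=6+2+1=9 → 8/17 = 0.47059
  D: TP=25, FP=4+1+2=7 → 25/32 = 0.78125
Macro-precision = mean = (0.92857 + 0.42105 + 0.47059 + 0.78125) / 4 = 0.6504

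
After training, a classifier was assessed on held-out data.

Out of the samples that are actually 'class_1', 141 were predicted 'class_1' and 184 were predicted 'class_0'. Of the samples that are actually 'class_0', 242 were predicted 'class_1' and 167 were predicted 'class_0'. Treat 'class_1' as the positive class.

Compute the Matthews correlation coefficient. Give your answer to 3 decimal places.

-0.157

MCC = (TP·TN − FP·FN) / √((TP+FP)(TP+FN)(TN+FP)(TN+FN))
Numerator = 141·167 − 242·184 = -20981
Denominator = √(383·325·409·351) = √17869506525 = 133676.8736
MCC = -20981 / 133676.8736 = -0.157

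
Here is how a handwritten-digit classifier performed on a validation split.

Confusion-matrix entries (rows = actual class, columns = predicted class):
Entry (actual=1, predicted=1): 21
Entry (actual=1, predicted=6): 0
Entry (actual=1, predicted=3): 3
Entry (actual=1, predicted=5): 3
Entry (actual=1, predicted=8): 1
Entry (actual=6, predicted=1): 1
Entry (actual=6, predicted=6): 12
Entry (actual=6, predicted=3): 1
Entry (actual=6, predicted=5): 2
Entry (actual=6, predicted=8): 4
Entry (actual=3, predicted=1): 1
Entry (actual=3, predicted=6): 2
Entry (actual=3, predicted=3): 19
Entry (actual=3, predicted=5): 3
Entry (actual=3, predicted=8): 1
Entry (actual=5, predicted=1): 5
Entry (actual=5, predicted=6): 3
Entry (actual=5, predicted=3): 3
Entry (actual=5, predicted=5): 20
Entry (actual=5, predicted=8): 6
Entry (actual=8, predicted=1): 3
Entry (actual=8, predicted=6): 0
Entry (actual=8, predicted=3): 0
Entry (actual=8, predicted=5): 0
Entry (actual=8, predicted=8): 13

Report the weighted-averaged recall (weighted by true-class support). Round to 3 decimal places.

0.669

Per-class recall (TP/(TP+FN)):
  1: TP=21, FN=0+3+3+1=7 → 21/28 = 0.7500
  6: TP=12, FN=1+1+2+4=8 → 12/20 = 0.6000
  3: TP=19, FN=1+2+3+1=7 → 19/26 = 0.7308
  5: TP=20, FN=5+3+3+6=17 → 20/37 = 0.5405
  8: TP=13, FN=3+0+0+0=3 → 13/16 = 0.8125
Weighted-recall = Σ (supportᵢ/N)·recallᵢ with N=127: (28/127)·0.7500 + (20/127)·0.6000 + (26/127)·0.7308 + (37/127)·0.5405 + (16/127)·0.8125 = 0.669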